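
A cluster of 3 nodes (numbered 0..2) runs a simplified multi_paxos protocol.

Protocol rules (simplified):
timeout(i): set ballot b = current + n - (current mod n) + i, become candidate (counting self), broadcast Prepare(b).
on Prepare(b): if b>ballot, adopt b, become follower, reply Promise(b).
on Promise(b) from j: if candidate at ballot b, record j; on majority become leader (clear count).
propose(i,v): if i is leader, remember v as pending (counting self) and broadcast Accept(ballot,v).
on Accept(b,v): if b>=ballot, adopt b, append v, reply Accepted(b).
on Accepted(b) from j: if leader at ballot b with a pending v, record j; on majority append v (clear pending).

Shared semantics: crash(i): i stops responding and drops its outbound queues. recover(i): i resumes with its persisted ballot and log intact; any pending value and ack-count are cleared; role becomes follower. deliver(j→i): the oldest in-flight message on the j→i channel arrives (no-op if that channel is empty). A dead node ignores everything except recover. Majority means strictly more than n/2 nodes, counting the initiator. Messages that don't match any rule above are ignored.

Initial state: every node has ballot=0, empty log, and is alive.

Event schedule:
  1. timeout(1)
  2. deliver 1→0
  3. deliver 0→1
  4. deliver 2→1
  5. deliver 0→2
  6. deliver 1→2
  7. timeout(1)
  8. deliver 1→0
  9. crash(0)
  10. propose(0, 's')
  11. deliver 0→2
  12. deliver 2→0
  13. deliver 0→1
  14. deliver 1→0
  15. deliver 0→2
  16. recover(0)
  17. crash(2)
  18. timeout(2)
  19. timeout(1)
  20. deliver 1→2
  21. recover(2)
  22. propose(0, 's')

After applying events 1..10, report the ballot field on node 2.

4

1. timeout(1):  <1:cand b4 ->
2. deliver 1→0:  <0:foll b4 ->
3. deliver 0→1:  <1:lead b4 ->
4. deliver 2→1:  nop
5. deliver 0→2:  nop
6. deliver 1→2:  <2:foll b4 ->
7. timeout(1):  <1:cand b7 ->
8. deliver 1→0:  <0:foll b7 ->
9. crash(0):  <0:✗foll b7 ->
10. propose(0,'s'):  nop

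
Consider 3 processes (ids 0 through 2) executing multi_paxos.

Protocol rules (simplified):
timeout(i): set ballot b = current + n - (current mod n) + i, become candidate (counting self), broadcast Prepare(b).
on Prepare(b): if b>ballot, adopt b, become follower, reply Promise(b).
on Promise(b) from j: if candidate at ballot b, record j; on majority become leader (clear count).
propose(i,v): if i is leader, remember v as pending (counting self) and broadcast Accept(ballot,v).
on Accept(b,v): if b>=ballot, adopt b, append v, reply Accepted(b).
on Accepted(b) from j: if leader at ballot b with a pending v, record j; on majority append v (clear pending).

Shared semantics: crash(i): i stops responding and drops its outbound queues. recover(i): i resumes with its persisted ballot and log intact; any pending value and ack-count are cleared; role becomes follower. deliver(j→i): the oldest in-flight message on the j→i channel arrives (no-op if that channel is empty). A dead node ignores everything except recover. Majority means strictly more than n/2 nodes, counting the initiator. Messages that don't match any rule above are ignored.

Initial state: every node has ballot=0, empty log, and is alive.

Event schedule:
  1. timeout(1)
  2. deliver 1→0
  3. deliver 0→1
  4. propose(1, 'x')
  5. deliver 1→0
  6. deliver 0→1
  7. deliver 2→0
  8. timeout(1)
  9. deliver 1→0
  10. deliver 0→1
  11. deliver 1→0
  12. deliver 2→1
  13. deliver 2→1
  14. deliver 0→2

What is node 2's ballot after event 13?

after 1 — timeout(1): n1:cand/b4/[-]
after 2 — deliver 1→0: n0:foll/b4/[-]
after 3 — deliver 0→1: n1:lead/b4/[-]
after 4 — propose(1,'x'): ·
after 5 — deliver 1→0: n0:foll/b4/[x]
after 6 — deliver 0→1: n1:lead/b4/[x]
after 7 — deliver 2→0: ·
after 8 — timeout(1): n1:cand/b7/[x]
after 9 — deliver 1→0: n0:foll/b7/[x]
after 10 — deliver 0→1: n1:lead/b7/[x]
after 11 — deliver 1→0: ·
after 12 — deliver 2→1: ·
after 13 — deliver 2→1: ·

0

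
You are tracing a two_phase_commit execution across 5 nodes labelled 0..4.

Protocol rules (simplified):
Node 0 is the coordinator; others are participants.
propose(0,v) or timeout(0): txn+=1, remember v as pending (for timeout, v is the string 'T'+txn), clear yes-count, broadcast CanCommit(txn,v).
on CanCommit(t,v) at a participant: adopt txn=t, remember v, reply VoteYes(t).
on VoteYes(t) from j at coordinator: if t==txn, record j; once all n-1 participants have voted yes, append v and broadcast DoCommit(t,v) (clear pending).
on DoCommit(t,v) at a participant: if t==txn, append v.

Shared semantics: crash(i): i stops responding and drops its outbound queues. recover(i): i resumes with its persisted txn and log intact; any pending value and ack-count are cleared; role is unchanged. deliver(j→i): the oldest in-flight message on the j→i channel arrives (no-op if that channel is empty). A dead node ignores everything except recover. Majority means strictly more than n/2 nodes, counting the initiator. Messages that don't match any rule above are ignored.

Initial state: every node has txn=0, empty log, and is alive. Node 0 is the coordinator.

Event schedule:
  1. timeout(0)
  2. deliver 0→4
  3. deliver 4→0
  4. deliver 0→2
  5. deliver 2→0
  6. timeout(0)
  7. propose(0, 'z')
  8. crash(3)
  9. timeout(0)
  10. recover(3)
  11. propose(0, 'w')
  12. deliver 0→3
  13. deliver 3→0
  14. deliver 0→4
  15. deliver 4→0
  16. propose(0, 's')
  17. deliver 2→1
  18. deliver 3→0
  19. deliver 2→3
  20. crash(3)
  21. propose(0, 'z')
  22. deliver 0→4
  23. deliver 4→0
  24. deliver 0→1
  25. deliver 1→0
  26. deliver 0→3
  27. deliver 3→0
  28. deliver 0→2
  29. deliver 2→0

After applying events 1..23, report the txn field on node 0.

7

e1 timeout(0): 0[coor,t=1,-]
e2 deliver 0→4: 4[part,t=1,-]
e3 deliver 4→0: ·
e4 deliver 0→2: 2[part,t=1,-]
e5 deliver 2→0: ·
e6 timeout(0): 0[coor,t=2,-]
e7 propose(0,'z'): 0[coor,t=3,-]
e8 crash(3): 3[✗part,t=0,-]
e9 timeout(0): 0[coor,t=4,-]
e10 recover(3): 3[part,t=0,-]
e11 propose(0,'w'): 0[coor,t=5,-]
e12 deliver 0→3: 3[part,t=1,-]
e13 deliver 3→0: ·
e14 deliver 0→4: 4[part,t=2,-]
e15 deliver 4→0: ·
e16 propose(0,'s'): 0[coor,t=6,-]
e17 deliver 2→1: ·
e18 deliver 3→0: ·
e19 deliver 2→3: ·
e20 crash(3): 3[✗part,t=1,-]
e21 propose(0,'z'): 0[coor,t=7,-]
e22 deliver 0→4: 4[part,t=3,-]
e23 deliver 4→0: ·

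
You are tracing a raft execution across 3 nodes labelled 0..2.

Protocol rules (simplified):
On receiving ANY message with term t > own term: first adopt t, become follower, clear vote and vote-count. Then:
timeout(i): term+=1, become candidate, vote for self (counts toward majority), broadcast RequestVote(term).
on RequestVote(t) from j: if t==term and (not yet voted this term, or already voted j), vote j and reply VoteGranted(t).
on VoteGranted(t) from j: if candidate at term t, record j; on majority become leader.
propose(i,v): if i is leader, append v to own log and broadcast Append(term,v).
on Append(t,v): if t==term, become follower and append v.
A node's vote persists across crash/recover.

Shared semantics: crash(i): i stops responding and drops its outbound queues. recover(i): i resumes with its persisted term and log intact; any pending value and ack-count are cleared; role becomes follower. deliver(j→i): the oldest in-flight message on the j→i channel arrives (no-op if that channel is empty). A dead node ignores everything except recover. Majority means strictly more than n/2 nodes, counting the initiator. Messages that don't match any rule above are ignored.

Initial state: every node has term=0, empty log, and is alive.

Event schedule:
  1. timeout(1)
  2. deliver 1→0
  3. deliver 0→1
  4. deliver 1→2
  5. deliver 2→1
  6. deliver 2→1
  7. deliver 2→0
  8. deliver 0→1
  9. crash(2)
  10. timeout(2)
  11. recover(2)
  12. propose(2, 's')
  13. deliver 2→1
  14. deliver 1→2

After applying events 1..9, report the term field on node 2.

1

after 1 — timeout(1): n1:cand/t1/[-]
after 2 — deliver 1→0: n0:foll/t1/[-]
after 3 — deliver 0→1: n1:lead/t1/[-]
after 4 — deliver 1→2: n2:foll/t1/[-]
after 5 — deliver 2→1: ·
after 6 — deliver 2→1: ·
after 7 — deliver 2→0: ·
after 8 — deliver 0→1: ·
after 9 — crash(2): n2:✗foll/t1/[-]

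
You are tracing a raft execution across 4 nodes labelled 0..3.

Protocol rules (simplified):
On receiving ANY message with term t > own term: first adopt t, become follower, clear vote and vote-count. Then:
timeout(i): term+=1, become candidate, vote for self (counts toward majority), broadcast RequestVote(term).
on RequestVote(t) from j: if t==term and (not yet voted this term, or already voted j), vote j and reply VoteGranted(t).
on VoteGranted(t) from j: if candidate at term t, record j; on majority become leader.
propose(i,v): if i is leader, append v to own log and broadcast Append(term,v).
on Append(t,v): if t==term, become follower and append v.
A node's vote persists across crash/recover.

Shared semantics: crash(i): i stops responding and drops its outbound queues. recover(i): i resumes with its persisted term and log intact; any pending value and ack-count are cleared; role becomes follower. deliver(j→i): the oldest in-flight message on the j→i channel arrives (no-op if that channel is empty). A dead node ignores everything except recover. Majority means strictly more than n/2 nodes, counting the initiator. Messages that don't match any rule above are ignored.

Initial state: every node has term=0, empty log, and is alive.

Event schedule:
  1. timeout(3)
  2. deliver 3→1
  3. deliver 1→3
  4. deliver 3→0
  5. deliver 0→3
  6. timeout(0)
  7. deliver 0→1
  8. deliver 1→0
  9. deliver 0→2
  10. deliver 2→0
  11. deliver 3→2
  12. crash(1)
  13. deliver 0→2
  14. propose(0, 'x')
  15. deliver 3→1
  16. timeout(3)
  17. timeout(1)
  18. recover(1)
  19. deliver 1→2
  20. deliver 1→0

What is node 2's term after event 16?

2

1. timeout(3):  <3:cand t1 ->
2. deliver 3→1:  <1:foll t1 ->
3. deliver 1→3:  nop
4. deliver 3→0:  <0:foll t1 ->
5. deliver 0→3:  <3:lead t1 ->
6. timeout(0):  <0:cand t2 ->
7. deliver 0→1:  <1:foll t2 ->
8. deliver 1→0:  nop
9. deliver 0→2:  <2:foll t2 ->
10. deliver 2→0:  <0:lead t2 ->
11. deliver 3→2:  nop
12. crash(1):  <1:✗foll t2 ->
13. deliver 0→2:  nop
14. propose(0,'x'):  <0:lead t2 x>
15. deliver 3→1:  nop
16. timeout(3):  <3:cand t2 ->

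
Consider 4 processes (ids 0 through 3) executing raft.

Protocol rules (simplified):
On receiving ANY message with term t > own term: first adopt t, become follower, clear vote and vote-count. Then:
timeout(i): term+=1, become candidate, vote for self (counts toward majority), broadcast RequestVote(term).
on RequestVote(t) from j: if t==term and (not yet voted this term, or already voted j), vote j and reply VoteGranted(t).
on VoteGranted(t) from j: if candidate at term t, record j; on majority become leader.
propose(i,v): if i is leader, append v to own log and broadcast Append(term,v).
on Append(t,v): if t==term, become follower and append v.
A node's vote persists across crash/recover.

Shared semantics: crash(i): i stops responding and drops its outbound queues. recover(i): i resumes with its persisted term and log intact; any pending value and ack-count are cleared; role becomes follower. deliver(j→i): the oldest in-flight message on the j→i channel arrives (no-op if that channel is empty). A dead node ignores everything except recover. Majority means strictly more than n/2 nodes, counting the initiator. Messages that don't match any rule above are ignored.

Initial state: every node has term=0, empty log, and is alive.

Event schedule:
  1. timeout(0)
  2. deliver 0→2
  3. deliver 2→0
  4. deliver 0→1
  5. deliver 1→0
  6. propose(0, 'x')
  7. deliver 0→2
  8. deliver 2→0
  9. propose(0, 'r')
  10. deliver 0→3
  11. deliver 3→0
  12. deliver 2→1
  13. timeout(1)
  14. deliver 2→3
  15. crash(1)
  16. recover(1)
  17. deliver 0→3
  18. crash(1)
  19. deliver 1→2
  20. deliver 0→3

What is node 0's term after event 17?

1

e1 timeout(0): 0[cand,t=1,-]
e2 deliver 0→2: 2[foll,t=1,-]
e3 deliver 2→0: ·
e4 deliver 0→1: 1[foll,t=1,-]
e5 deliver 1→0: 0[lead,t=1,-]
e6 propose(0,'x'): 0[lead,t=1,x]
e7 deliver 0→2: 2[foll,t=1,x]
e8 deliver 2→0: ·
e9 propose(0,'r'): 0[lead,t=1,x,r]
e10 deliver 0→3: 3[foll,t=1,-]
e11 deliver 3→0: ·
e12 deliver 2→1: ·
e13 timeout(1): 1[cand,t=2,-]
e14 deliver 2→3: ·
e15 crash(1): 1[✗cand,t=2,-]
e16 recover(1): 1[foll,t=2,-]
e17 deliver 0→3: 3[foll,t=1,x]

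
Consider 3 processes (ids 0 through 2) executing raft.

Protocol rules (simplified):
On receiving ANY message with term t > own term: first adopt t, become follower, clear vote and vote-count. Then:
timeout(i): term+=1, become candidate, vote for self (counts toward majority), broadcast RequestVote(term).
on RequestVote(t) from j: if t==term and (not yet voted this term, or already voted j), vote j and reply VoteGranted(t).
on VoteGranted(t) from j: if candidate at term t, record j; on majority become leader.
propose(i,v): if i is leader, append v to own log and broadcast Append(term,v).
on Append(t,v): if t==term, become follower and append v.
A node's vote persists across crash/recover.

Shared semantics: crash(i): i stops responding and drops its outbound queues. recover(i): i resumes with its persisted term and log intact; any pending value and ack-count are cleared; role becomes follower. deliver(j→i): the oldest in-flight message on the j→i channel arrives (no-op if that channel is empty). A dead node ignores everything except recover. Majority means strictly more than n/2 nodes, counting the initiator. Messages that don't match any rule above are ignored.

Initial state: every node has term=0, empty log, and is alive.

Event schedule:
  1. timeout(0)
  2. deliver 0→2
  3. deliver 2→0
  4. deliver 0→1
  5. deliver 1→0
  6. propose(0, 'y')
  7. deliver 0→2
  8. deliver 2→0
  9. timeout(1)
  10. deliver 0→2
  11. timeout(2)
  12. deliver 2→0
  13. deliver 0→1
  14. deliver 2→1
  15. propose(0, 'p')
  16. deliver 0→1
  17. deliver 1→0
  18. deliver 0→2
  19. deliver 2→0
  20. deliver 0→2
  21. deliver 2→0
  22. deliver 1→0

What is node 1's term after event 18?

2

step 1 timeout(0): 0={cand,t=1,log=-}
step 2 deliver 0→2: 2={foll,t=1,log=-}
step 3 deliver 2→0: 0={lead,t=1,log=-}
step 4 deliver 0→1: 1={foll,t=1,log=-}
step 5 deliver 1→0: —
step 6 propose(0,'y'): 0={lead,t=1,log=y}
step 7 deliver 0→2: 2={foll,t=1,log=y}
step 8 deliver 2→0: —
step 9 timeout(1): 1={cand,t=2,log=-}
step 10 deliver 0→2: —
step 11 timeout(2): 2={cand,t=2,log=y}
step 12 deliver 2→0: 0={foll,t=2,log=y}
step 13 deliver 0→1: —
step 14 deliver 2→1: —
step 15 propose(0,'p'): —
step 16 deliver 0→1: —
step 17 deliver 1→0: —
step 18 deliver 0→2: 2={lead,t=2,log=y}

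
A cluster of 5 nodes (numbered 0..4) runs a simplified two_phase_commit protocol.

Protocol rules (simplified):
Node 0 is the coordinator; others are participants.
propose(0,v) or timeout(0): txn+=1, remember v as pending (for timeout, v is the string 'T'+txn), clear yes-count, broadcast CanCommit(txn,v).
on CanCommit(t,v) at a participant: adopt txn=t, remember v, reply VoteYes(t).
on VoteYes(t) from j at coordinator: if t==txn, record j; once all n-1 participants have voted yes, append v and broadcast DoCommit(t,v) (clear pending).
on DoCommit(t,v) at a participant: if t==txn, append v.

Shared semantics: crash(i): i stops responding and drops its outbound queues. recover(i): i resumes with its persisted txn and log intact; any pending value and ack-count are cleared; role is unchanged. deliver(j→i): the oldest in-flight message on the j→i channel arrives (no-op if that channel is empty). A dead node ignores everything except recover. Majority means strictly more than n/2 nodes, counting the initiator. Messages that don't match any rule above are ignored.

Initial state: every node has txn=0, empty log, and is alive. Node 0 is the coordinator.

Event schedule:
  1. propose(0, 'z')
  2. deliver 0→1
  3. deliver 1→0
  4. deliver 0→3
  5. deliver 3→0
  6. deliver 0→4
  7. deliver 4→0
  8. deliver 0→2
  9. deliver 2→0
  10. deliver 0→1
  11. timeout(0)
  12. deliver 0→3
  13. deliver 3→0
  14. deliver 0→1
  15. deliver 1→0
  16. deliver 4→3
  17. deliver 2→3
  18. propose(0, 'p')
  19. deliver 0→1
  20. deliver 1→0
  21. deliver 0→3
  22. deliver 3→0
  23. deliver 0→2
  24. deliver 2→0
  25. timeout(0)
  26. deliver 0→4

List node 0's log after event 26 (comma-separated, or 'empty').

z

after 1 — propose(0,'z'): n0:coor/t1/[-]
after 2 — deliver 0→1: n1:part/t1/[-]
after 3 — deliver 1→0: ·
after 4 — deliver 0→3: n3:part/t1/[-]
after 5 — deliver 3→0: ·
after 6 — deliver 0→4: n4:part/t1/[-]
after 7 — deliver 4→0: ·
after 8 — deliver 0→2: n2:part/t1/[-]
after 9 — deliver 2→0: n0:coor/t1/[z]
after 10 — deliver 0→1: n1:part/t1/[z]
after 11 — timeout(0): n0:coor/t2/[z]
after 12 — deliver 0→3: n3:part/t1/[z]
after 13 — deliver 3→0: ·
after 14 — deliver 0→1: n1:part/t2/[z]
after 15 — deliver 1→0: ·
after 16 — deliver 4→3: ·
after 17 — deliver 2→3: ·
after 18 — propose(0,'p'): n0:coor/t3/[z]
after 19 — deliver 0→1: n1:part/t3/[z]
after 20 — deliver 1→0: ·
after 21 — deliver 0→3: n3:part/t2/[z]
after 22 — deliver 3→0: ·
after 23 — deliver 0→2: n2:part/t1/[z]
after 24 — deliver 2→0: ·
after 25 — timeout(0): n0:coor/t4/[z]
after 26 — deliver 0→4: n4:part/t1/[z]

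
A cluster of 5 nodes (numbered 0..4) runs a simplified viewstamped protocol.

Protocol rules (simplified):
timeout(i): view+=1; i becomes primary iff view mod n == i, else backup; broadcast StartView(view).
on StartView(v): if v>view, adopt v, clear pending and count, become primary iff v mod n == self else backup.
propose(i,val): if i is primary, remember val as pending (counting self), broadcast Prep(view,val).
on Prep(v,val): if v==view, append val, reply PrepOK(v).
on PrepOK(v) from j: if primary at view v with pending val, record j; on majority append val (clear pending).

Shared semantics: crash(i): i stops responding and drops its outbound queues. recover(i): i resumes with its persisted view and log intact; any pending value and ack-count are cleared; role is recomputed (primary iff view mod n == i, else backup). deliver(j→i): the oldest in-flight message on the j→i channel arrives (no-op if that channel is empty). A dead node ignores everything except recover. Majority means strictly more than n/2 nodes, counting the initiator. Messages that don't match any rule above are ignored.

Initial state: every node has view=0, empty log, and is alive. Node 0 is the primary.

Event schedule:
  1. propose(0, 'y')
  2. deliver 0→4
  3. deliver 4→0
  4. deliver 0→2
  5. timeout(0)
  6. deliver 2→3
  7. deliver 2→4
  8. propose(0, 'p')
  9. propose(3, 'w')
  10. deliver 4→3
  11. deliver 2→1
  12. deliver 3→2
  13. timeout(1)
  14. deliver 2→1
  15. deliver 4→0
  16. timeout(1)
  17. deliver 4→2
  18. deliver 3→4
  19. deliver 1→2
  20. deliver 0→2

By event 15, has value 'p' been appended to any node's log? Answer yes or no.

e1 propose(0,'y'): ·
e2 deliver 0→4: 4[back,v=0,y]
e3 deliver 4→0: ·
e4 deliver 0→2: 2[back,v=0,y]
e5 timeout(0): 0[back,v=1,-]
e6 deliver 2→3: ·
e7 deliver 2→4: ·
e8 propose(0,'p'): ·
e9 propose(3,'w'): ·
e10 deliver 4→3: ·
e11 deliver 2→1: ·
e12 deliver 3→2: ·
e13 timeout(1): 1[prim,v=1,-]
e14 deliver 2→1: ·
e15 deliver 4→0: ·

no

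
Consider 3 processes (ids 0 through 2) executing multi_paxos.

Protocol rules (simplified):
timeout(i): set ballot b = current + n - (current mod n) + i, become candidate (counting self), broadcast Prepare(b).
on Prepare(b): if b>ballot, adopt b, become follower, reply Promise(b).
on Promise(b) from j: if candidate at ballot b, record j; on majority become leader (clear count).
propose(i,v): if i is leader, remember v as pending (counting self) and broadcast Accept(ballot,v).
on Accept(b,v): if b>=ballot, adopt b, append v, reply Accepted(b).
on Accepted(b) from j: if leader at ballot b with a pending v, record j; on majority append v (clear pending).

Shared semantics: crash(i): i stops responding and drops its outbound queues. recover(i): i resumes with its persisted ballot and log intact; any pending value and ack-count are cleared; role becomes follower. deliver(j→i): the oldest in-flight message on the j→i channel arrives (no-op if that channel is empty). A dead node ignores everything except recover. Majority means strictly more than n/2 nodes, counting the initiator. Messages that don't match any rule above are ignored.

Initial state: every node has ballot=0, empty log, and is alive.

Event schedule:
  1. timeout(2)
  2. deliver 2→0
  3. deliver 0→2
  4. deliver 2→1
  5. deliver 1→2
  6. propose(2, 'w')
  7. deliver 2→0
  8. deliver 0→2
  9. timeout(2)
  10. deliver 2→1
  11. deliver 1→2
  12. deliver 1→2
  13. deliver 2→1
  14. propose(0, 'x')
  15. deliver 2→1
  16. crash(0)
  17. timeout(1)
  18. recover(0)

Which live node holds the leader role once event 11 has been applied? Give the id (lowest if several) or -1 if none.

-1

e1 timeout(2): 2[cand,b=5,-]
e2 deliver 2→0: 0[foll,b=5,-]
e3 deliver 0→2: 2[lead,b=5,-]
e4 deliver 2→1: 1[foll,b=5,-]
e5 deliver 1→2: ·
e6 propose(2,'w'): ·
e7 deliver 2→0: 0[foll,b=5,w]
e8 deliver 0→2: 2[lead,b=5,w]
e9 timeout(2): 2[cand,b=8,w]
e10 deliver 2→1: 1[foll,b=5,w]
e11 deliver 1→2: ·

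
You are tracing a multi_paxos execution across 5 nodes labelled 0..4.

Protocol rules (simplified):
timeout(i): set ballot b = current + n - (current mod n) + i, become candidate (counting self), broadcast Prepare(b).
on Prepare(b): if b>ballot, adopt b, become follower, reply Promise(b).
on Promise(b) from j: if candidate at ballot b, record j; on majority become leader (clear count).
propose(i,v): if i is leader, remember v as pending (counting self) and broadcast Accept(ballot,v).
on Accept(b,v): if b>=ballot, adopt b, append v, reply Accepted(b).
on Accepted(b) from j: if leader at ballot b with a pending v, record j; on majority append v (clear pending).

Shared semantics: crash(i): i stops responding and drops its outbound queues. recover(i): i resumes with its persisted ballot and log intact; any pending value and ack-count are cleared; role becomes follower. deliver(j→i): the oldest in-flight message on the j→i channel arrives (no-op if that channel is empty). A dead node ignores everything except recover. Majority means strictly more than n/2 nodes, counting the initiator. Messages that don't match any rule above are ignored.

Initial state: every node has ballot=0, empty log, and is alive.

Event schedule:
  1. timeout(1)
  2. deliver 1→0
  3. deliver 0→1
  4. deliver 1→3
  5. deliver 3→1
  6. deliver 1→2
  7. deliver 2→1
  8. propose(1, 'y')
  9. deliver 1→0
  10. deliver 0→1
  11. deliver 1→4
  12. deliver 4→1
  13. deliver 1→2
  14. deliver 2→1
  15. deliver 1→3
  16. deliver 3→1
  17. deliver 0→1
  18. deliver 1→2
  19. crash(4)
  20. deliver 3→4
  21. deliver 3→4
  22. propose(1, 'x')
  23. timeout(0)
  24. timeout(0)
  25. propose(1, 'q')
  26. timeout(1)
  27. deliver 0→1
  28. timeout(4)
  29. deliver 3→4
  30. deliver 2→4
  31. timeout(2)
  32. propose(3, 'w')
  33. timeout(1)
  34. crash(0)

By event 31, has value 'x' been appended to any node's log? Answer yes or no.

no

[1] timeout(1) → N1(cand b6 [-])
[2] deliver 1→0 → N0(foll b6 [-])
[3] deliver 0→1 → ∅
[4] deliver 1→3 → N3(foll b6 [-])
[5] deliver 3→1 → N1(lead b6 [-])
[6] deliver 1→2 → N2(foll b6 [-])
[7] deliver 2→1 → ∅
[8] propose(1,'y') → ∅
[9] deliver 1→0 → N0(foll b6 [y])
[10] deliver 0→1 → ∅
[11] deliver 1→4 → N4(foll b6 [-])
[12] deliver 4→1 → ∅
[13] deliver 1→2 → N2(foll b6 [y])
[14] deliver 2→1 → N1(lead b6 [y])
[15] deliver 1→3 → N3(foll b6 [y])
[16] deliver 3→1 → ∅
[17] deliver 0→1 → ∅
[18] deliver 1→2 → ∅
[19] crash(4) → N4(✗foll b6 [-])
[20] deliver 3→4 → ∅
[21] deliver 3→4 → ∅
[22] propose(1,'x') → ∅
[23] timeout(0) → N0(cand b10 [y])
[24] timeout(0) → N0(cand b15 [y])
[25] propose(1,'q') → ∅
[26] timeout(1) → N1(cand b11 [y])
[27] deliver 0→1 → ∅
[28] timeout(4) → ∅
[29] deliver 3→4 → ∅
[30] deliver 2→4 → ∅
[31] timeout(2) → N2(cand b12 [y])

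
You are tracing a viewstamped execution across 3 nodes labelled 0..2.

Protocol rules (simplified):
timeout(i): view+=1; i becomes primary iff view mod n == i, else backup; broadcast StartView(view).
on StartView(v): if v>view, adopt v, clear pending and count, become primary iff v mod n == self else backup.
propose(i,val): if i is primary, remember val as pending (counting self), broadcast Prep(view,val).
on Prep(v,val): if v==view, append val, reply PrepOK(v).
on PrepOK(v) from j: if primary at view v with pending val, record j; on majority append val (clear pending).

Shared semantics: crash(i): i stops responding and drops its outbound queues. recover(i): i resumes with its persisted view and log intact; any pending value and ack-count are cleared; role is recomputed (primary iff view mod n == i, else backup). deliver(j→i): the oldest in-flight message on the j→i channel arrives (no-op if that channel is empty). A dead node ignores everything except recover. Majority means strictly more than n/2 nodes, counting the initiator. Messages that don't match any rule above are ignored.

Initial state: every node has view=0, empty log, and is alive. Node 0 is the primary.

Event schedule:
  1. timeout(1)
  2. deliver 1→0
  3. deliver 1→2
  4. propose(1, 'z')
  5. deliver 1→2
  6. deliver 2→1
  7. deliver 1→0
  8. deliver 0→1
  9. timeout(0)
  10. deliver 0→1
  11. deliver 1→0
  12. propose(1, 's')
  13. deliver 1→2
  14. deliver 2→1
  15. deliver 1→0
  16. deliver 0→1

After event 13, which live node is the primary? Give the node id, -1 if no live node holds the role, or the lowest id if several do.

-1

after 1 — timeout(1): n1:prim/v1/[-]
after 2 — deliver 1→0: n0:back/v1/[-]
after 3 — deliver 1→2: n2:back/v1/[-]
after 4 — propose(1,'z'): ·
after 5 — deliver 1→2: n2:back/v1/[z]
after 6 — deliver 2→1: n1:prim/v1/[z]
after 7 — deliver 1→0: n0:back/v1/[z]
after 8 — deliver 0→1: ·
after 9 — timeout(0): n0:back/v2/[z]
after 10 — deliver 0→1: n1:back/v2/[z]
after 11 — deliver 1→0: ·
after 12 — propose(1,'s'): ·
after 13 — deliver 1→2: ·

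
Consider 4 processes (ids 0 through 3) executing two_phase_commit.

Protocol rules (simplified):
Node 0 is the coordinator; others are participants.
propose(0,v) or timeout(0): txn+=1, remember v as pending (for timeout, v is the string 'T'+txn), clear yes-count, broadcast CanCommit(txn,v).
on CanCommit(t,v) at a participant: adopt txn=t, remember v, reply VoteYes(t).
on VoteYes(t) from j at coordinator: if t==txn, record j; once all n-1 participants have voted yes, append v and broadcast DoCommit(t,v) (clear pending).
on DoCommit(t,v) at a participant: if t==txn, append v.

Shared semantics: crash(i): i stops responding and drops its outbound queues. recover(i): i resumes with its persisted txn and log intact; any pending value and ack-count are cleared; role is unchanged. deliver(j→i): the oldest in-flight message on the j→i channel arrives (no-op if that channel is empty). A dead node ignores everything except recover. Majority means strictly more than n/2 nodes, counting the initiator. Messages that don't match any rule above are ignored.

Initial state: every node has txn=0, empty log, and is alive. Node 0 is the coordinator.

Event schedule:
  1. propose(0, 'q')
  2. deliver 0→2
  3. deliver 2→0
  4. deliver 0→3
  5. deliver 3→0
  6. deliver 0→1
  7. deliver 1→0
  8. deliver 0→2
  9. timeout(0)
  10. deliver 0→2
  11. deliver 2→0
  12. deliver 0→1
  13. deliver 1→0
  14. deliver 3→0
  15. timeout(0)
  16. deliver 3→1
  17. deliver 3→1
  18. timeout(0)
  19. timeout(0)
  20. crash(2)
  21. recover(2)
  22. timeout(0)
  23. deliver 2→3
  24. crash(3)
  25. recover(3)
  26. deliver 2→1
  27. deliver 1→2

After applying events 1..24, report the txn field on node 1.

1

1. propose(0,'q'):  <0:coor t1 ->
2. deliver 0→2:  <2:part t1 ->
3. deliver 2→0:  nop
4. deliver 0→3:  <3:part t1 ->
5. deliver 3→0:  nop
6. deliver 0→1:  <1:part t1 ->
7. deliver 1→0:  <0:coor t1 q>
8. deliver 0→2:  <2:part t1 q>
9. timeout(0):  <0:coor t2 q>
10. deliver 0→2:  <2:part t2 q>
11. deliver 2→0:  nop
12. deliver 0→1:  <1:part t1 q>
13. deliver 1→0:  nop
14. deliver 3→0:  nop
15. timeout(0):  <0:coor t3 q>
16. deliver 3→1:  nop
17. deliver 3→1:  nop
18. timeout(0):  <0:coor t4 q>
19. timeout(0):  <0:coor t5 q>
20. crash(2):  <2:✗part t2 q>
21. recover(2):  <2:part t2 q>
22. timeout(0):  <0:coor t6 q>
23. deliver 2→3:  nop
24. crash(3):  <3:✗part t1 ->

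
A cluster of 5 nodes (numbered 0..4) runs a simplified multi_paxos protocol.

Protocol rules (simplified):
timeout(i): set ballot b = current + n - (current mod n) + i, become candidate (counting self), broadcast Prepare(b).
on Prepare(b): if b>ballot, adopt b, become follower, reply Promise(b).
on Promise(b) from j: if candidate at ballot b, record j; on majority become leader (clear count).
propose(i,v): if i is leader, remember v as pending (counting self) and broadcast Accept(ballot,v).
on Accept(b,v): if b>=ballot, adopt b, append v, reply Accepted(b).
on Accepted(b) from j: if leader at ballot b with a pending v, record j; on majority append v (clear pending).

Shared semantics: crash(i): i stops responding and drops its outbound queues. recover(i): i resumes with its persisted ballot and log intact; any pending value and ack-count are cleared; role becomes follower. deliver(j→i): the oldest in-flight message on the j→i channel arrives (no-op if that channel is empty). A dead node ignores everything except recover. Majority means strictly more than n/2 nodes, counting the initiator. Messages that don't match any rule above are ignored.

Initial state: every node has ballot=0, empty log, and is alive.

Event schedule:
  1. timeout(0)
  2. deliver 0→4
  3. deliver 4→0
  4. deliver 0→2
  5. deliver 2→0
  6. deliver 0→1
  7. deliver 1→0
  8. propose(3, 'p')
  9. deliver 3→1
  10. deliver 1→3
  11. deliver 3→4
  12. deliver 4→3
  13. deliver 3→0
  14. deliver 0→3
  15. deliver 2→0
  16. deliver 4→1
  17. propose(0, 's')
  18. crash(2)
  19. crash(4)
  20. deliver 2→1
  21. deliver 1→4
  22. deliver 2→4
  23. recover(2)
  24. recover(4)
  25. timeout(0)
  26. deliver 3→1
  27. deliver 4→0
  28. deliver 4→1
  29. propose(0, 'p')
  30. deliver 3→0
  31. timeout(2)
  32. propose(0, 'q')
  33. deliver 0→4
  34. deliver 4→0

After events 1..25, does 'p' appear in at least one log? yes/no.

no

step 1 timeout(0): 0={cand,b=5,log=-}
step 2 deliver 0→4: 4={foll,b=5,log=-}
step 3 deliver 4→0: —
step 4 deliver 0→2: 2={foll,b=5,log=-}
step 5 deliver 2→0: 0={lead,b=5,log=-}
step 6 deliver 0→1: 1={foll,b=5,log=-}
step 7 deliver 1→0: —
step 8 propose(3,'p'): —
step 9 deliver 3→1: —
step 10 deliver 1→3: —
step 11 deliver 3→4: —
step 12 deliver 4→3: —
step 13 deliver 3→0: —
step 14 deliver 0→3: 3={foll,b=5,log=-}
step 15 deliver 2→0: —
step 16 deliver 4→1: —
step 17 propose(0,'s'): —
step 18 crash(2): 2={✗foll,b=5,log=-}
step 19 crash(4): 4={✗foll,b=5,log=-}
step 20 deliver 2→1: —
step 21 deliver 1→4: —
step 22 deliver 2→4: —
step 23 recover(2): 2={foll,b=5,log=-}
step 24 recover(4): 4={foll,b=5,log=-}
step 25 timeout(0): 0={cand,b=10,log=-}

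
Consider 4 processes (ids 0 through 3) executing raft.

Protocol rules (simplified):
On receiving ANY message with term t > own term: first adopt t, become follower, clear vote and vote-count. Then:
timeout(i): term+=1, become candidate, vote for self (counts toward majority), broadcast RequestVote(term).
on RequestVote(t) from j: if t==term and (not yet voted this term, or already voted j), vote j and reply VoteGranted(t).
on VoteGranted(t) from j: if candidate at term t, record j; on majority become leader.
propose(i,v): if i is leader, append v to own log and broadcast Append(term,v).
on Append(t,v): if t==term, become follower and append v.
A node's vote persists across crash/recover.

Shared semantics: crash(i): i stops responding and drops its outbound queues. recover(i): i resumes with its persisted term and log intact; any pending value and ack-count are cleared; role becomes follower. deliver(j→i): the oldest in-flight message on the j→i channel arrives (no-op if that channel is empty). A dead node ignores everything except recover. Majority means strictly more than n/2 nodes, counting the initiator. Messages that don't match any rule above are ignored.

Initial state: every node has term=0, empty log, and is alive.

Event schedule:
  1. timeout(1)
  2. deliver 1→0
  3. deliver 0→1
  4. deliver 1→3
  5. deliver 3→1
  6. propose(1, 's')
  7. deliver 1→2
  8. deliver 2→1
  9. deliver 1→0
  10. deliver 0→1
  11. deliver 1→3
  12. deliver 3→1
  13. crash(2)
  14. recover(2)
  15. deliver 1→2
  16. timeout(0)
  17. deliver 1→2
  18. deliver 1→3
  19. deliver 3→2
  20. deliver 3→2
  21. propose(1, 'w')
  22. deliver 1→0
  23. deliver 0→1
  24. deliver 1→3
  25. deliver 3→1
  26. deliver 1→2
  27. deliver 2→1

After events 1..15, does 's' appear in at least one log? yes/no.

1. timeout(1):  <1:cand t1 ->
2. deliver 1→0:  <0:foll t1 ->
3. deliver 0→1:  nop
4. deliver 1→3:  <3:foll t1 ->
5. deliver 3→1:  <1:lead t1 ->
6. propose(1,'s'):  <1:lead t1 s>
7. deliver 1→2:  <2:foll t1 ->
8. deliver 2→1:  nop
9. deliver 1→0:  <0:foll t1 s>
10. deliver 0→1:  nop
11. deliver 1→3:  <3:foll t1 s>
12. deliver 3→1:  nop
13. crash(2):  <2:✗foll t1 ->
14. recover(2):  <2:foll t1 ->
15. deliver 1→2:  <2:foll t1 s>

yes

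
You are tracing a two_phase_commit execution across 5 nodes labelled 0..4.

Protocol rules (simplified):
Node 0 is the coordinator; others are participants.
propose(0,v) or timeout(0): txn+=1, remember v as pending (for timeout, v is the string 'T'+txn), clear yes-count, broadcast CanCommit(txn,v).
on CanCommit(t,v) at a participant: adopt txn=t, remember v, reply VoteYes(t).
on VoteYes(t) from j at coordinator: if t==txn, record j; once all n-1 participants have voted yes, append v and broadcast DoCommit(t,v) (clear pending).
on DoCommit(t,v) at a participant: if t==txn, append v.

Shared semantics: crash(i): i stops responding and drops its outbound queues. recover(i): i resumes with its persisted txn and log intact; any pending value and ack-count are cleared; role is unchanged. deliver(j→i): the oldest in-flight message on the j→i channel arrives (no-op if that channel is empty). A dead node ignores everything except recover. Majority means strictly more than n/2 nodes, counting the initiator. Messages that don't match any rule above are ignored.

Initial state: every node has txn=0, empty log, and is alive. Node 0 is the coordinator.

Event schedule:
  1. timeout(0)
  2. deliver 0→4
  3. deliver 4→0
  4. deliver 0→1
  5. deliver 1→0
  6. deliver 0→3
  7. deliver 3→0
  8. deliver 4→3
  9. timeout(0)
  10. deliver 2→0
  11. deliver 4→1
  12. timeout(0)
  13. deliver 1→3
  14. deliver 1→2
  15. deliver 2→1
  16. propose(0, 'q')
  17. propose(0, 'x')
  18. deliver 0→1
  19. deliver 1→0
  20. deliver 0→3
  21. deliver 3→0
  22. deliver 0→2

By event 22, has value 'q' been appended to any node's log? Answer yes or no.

no

[1] timeout(0) → N0(coor t1 [-])
[2] deliver 0→4 → N4(part t1 [-])
[3] deliver 4→0 → ∅
[4] deliver 0→1 → N1(part t1 [-])
[5] deliver 1→0 → ∅
[6] deliver 0→3 → N3(part t1 [-])
[7] deliver 3→0 → ∅
[8] deliver 4→3 → ∅
[9] timeout(0) → N0(coor t2 [-])
[10] deliver 2→0 → ∅
[11] deliver 4→1 → ∅
[12] timeout(0) → N0(coor t3 [-])
[13] deliver 1→3 → ∅
[14] deliver 1→2 → ∅
[15] deliver 2→1 → ∅
[16] propose(0,'q') → N0(coor t4 [-])
[17] propose(0,'x') → N0(coor t5 [-])
[18] deliver 0→1 → N1(part t2 [-])
[19] deliver 1→0 → ∅
[20] deliver 0→3 → N3(part t2 [-])
[21] deliver 3→0 → ∅
[22] deliver 0→2 → N2(part t1 [-])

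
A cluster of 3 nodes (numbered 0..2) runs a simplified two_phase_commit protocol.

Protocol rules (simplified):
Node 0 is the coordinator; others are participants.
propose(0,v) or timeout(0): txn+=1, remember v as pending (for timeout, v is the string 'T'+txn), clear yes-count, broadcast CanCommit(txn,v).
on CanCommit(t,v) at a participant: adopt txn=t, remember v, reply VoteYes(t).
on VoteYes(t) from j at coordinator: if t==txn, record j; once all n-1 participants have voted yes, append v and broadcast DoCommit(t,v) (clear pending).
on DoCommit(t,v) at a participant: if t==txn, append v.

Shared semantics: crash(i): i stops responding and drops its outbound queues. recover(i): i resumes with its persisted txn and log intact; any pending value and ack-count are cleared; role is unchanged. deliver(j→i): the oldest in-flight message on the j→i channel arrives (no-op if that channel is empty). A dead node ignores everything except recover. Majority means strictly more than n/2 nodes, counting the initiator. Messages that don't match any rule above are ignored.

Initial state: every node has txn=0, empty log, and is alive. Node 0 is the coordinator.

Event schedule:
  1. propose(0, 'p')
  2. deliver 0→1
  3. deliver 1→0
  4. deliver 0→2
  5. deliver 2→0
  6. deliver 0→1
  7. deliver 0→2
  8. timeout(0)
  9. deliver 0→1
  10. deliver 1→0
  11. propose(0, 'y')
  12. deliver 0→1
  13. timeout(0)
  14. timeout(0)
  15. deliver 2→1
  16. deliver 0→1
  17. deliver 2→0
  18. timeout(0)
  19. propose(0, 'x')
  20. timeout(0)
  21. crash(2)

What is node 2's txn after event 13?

1

e1 propose(0,'p'): 0[coor,t=1,-]
e2 deliver 0→1: 1[part,t=1,-]
e3 deliver 1→0: ·
e4 deliver 0→2: 2[part,t=1,-]
e5 deliver 2→0: 0[coor,t=1,p]
e6 deliver 0→1: 1[part,t=1,p]
e7 deliver 0→2: 2[part,t=1,p]
e8 timeout(0): 0[coor,t=2,p]
e9 deliver 0→1: 1[part,t=2,p]
e10 deliver 1→0: ·
e11 propose(0,'y'): 0[coor,t=3,p]
e12 deliver 0→1: 1[part,t=3,p]
e13 timeout(0): 0[coor,t=4,p]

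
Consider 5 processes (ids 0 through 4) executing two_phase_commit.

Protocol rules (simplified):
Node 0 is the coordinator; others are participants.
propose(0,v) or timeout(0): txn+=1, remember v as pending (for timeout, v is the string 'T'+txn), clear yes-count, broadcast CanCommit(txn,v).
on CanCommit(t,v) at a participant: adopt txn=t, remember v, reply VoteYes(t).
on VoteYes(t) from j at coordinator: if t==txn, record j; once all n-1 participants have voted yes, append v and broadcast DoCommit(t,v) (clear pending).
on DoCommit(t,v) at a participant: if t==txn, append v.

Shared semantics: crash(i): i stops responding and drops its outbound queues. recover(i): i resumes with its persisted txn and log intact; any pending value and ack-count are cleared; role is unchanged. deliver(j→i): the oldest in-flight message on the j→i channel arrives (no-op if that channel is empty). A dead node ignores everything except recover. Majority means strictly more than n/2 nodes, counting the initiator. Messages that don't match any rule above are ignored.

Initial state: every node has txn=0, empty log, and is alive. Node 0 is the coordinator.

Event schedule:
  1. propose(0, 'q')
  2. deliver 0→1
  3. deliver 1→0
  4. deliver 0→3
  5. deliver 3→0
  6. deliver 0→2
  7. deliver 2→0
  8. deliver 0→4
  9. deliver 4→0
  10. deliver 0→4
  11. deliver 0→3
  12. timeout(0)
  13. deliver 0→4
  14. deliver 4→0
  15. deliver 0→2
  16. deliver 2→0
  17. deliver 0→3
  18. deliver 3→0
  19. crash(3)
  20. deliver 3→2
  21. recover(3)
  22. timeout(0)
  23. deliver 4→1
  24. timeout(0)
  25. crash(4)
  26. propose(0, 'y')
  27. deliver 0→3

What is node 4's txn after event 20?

2

step 1 propose(0,'q'): 0={coor,t=1,log=-}
step 2 deliver 0→1: 1={part,t=1,log=-}
step 3 deliver 1→0: —
step 4 deliver 0→3: 3={part,t=1,log=-}
step 5 deliver 3→0: —
step 6 deliver 0→2: 2={part,t=1,log=-}
step 7 deliver 2→0: —
step 8 deliver 0→4: 4={part,t=1,log=-}
step 9 deliver 4→0: 0={coor,t=1,log=q}
step 10 deliver 0→4: 4={part,t=1,log=q}
step 11 deliver 0→3: 3={part,t=1,log=q}
step 12 timeout(0): 0={coor,t=2,log=q}
step 13 deliver 0→4: 4={part,t=2,log=q}
step 14 deliver 4→0: —
step 15 deliver 0→2: 2={part,t=1,log=q}
step 16 deliver 2→0: —
step 17 deliver 0→3: 3={part,t=2,log=q}
step 18 deliver 3→0: —
step 19 crash(3): 3={✗part,t=2,log=q}
step 20 deliver 3→2: —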